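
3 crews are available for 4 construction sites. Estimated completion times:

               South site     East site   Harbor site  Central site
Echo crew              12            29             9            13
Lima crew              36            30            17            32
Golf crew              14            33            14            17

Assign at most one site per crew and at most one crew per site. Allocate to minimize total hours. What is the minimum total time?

Optimal: Echo crew→Central site (13 hours), Lima crew→Harbor site (17 hours), Golf crew→South site (14 hours) — total 13+17+14 = 44 hours.
Next-best assignment: Echo crew→South site, Lima crew→Harbor site, Golf crew→Central site = 46 hours.
Swapping Lima crew↔Golf crew (Lima crew→South site 36 hours, Golf crew→Harbor site 14 hours) adds 19.

Min total: 44 hours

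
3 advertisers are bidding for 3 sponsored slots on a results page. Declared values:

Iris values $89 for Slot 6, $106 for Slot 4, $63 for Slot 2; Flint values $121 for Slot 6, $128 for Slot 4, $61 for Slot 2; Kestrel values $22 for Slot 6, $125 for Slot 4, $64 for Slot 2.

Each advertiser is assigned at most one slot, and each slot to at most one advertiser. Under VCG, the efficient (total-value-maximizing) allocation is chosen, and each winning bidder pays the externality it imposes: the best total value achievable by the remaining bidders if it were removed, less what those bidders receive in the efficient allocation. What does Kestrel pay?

Efficient allocation: Iris→Slot 2 ($63), Flint→Slot 6 ($121), Kestrel→Slot 4 ($125); total welfare W = $309.
Kestrel receives Slot 4 at value $125, so the others get W − 125 = $184.
Without Kestrel: best allocation of the remaining 2 bidders over all 3 slots is Iris→Slot 4 ($106), Flint→Slot 6 ($121), total $227.
VCG payment = (others' best without Kestrel) − (others' welfare with Kestrel) = 227 − 184 = $43.

Kestrel pays $43.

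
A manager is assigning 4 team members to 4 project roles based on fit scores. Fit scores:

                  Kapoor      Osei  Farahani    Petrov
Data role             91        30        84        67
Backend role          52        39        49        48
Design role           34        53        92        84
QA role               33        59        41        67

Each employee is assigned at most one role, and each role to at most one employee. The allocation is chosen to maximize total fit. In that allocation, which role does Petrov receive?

Petrov receives Backend role.

Optimal: Kapoor→Data role (91 pts), Osei→QA role (59 pts), Farahani→Design role (92 pts), Petrov→Backend role (48 pts) — total 91+59+92+48 = 290 pts.
Column-greedy (each role in turn goes to its best remaining employee) gives 283 pts, worse by 7.
Petrov's own top role is Design role (84 pts), but forcing Petrov→Design role and reassigning the rest optimally gives only 283 pts — worse by 7.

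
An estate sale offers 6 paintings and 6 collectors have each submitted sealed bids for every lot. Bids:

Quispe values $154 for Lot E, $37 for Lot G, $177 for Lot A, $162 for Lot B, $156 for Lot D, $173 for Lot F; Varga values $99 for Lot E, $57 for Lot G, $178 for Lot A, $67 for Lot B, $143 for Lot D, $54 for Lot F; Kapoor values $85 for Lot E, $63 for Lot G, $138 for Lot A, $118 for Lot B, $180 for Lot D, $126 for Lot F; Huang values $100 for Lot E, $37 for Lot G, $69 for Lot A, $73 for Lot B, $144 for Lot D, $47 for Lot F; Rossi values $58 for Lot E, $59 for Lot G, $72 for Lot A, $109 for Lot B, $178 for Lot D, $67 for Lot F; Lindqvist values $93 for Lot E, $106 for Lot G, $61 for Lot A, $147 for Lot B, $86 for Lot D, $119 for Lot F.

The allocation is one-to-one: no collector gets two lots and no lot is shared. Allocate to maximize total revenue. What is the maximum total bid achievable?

Maximum total: $853

Optimal: Quispe→Lot F ($173), Varga→Lot A ($178), Kapoor→Lot B ($118), Huang→Lot E ($100), Rossi→Lot D ($178), Lindqvist→Lot G ($106) — total 173+178+118+100+178+106 = $853.
Column-greedy (each lot in turn goes to its best remaining collector) gives $781, worse by 72.
Next-best assignment: Quispe→Lot B, Varga→Lot A, Kapoor→Lot F, Huang→Lot E, Rossi→Lot D, Lindqvist→Lot G = $850.
Swapping Varga↔Lindqvist (Varga→Lot G $57, Lindqvist→Lot A $61) loses 166.
No other one-to-one assignment exceeds $853.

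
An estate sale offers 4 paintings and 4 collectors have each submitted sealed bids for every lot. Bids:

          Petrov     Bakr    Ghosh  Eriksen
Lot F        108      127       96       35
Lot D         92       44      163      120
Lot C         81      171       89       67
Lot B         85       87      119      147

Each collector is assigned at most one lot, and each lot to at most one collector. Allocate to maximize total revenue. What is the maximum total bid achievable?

Maximum total: $589

Optimal: Petrov→Lot F ($108), Bakr→Lot C ($171), Ghosh→Lot D ($163), Eriksen→Lot B ($147) — total 108+171+163+147 = $589.
Column-greedy (each lot in turn goes to its best remaining collector) gives $518, worse by 71.
Checked against all permutations: $589 is optimal.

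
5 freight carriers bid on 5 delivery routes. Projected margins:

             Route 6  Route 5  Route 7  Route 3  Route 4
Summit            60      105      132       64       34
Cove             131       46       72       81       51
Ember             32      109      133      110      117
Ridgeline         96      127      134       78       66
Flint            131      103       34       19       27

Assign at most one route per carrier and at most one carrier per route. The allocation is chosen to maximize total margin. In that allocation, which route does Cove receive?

Cove receives Route 3.

This is a one-to-one assignment (maximum-weight bipartite matching).
Optimal: Summit→Route 7 ($132k), Cove→Route 3 ($81k), Ember→Route 4 ($117k), Ridgeline→Route 5 ($127k), Flint→Route 6 ($131k) — total 132+81+117+127+131 = $588k.
Row-greedy (each carrier in turn takes its best remaining route) gives $526k, worse by 62.
Cove's own top route is Route 6 ($131k), but forcing Cove→Route 6 and reassigning the rest optimally gives only $561k — worse by 27.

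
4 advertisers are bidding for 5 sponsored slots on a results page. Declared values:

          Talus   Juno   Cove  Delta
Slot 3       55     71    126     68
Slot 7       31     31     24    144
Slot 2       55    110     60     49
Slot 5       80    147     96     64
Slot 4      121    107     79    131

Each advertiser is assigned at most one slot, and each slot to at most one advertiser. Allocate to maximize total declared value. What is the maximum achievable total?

Maximum total: $538

Optimal: Talus→Slot 4 ($121), Juno→Slot 5 ($147), Cove→Slot 3 ($126), Delta→Slot 7 ($144) — total 121+147+126+144 = $538.
Column-greedy (each slot in turn goes to its best remaining advertiser) gives $460, worse by 78.
No other one-to-one assignment exceeds $538.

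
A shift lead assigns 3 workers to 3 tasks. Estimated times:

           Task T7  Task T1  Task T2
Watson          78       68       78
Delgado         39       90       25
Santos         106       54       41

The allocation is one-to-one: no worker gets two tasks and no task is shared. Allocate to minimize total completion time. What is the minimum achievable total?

Minimum total: 148 min

Optimal: Watson→Task T1 (68 min), Delgado→Task T7 (39 min), Santos→Task T2 (41 min) — total 68+39+41 = 148 min.
Column-greedy (each task in turn goes to its cheapest remaining worker) gives 171 min, worse by 23.
Next-best assignment: Watson→Task T7, Delgado→Task T2, Santos→Task T1 = 157 min.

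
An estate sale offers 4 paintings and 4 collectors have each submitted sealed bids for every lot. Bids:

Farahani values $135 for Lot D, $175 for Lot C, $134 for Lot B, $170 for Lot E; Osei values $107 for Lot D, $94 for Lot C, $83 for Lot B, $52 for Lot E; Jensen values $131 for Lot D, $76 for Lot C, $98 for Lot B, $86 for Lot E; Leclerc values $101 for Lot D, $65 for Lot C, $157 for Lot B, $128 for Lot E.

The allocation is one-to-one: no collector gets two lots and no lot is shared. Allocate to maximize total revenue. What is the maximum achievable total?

Optimal: Farahani→Lot E ($170), Osei→Lot C ($94), Jensen→Lot D ($131), Leclerc→Lot B ($157) — total 170+94+131+157 = $552.
Column-greedy (each lot in turn goes to its best remaining collector) gives $472, worse by 80.
Next-best assignment: Farahani→Lot C, Osei→Lot D, Jensen→Lot E, Leclerc→Lot B = $525.
Swapping Farahani↔Leclerc (Farahani→Lot B $134, Leclerc→Lot E $128) loses 65.
Every other assignment is strictly worse.

Max total: $552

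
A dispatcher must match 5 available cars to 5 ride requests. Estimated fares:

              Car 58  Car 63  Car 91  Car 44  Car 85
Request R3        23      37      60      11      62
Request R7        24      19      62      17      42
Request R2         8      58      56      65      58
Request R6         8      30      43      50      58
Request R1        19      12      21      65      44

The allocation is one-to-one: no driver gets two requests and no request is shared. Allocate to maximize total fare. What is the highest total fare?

This is a one-to-one assignment (maximum-weight bipartite matching).
Optimal: Car 58→Request R3 ($23), Car 63→Request R2 ($58), Car 91→Request R7 ($62), Car 44→Request R1 ($65), Car 85→Request R6 ($58) — total 23+58+62+65+58 = $266.
Swapping Car 63↔Car 44 (Car 63→Request R1 $12, Car 44→Request R2 $65) loses 46.

Max total: $266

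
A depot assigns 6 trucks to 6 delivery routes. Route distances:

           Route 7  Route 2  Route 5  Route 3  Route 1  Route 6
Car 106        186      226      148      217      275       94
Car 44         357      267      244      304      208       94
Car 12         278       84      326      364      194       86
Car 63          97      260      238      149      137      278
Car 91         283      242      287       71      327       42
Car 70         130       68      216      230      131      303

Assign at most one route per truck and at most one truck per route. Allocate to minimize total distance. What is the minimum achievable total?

This is a one-to-one assignment (minimum-cost bipartite matching).
Optimal: Car 106→Route 5 (148 km), Car 44→Route 6 (94 km), Car 12→Route 2 (84 km), Car 63→Route 7 (97 km), Car 91→Route 3 (71 km), Car 70→Route 1 (131 km) — total 148+94+84+97+71+131 = 625 km.
Column-greedy (each route in turn goes to its cheapest remaining truck) gives 672 km, worse by 47.
Next-best assignment: Car 106→Route 5, Car 44→Route 6, Car 12→Route 2, Car 63→Route 1, Car 91→Route 3, Car 70→Route 7 = 664 km.
Checked against all permutations: 625 km is optimal.

Min total: 625 km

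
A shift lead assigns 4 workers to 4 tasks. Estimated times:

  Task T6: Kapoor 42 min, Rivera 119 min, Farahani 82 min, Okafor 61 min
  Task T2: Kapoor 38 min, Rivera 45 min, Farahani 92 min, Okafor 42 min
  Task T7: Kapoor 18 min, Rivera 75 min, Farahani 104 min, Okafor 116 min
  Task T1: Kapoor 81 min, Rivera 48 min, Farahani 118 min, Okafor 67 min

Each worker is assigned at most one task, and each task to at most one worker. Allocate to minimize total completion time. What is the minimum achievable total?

Optimal: Kapoor→Task T7 (18 min), Rivera→Task T1 (48 min), Farahani→Task T6 (82 min), Okafor→Task T2 (42 min) — total 18+48+82+42 = 190 min.
Column-greedy (each task in turn goes to its cheapest remaining worker) gives 277 min, worse by 87.
Checked against all permutations: 190 min is optimal.

Minimum total: 190 min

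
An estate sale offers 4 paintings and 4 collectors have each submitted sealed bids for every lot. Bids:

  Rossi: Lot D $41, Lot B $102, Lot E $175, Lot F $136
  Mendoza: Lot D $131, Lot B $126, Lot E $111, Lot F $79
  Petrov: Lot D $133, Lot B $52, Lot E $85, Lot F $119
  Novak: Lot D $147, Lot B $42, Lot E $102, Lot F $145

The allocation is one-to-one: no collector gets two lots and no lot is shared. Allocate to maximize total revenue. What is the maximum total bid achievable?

Optimal: Rossi→Lot E ($175), Mendoza→Lot B ($126), Petrov→Lot D ($133), Novak→Lot F ($145) — total 175+126+133+145 = $579.
Next-best assignment: Rossi→Lot E, Mendoza→Lot B, Petrov→Lot F, Novak→Lot D = $567.

Maximum total: $579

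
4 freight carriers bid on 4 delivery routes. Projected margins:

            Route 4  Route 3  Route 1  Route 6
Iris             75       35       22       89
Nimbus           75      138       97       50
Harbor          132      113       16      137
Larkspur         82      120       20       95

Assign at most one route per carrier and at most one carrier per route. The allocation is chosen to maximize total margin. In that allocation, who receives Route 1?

Nimbus receives Route 1.

Optimal: Iris→Route 6 ($89k), Nimbus→Route 1 ($97k), Harbor→Route 4 ($132k), Larkspur→Route 3 ($120k) — total 89+97+132+120 = $438k.
Max-entry greedy (repeatedly take the single best remaining cell) gives $379k, worse by 59.
Next-best assignment: Iris→Route 4, Nimbus→Route 1, Harbor→Route 6, Larkspur→Route 3 = $429k.
Swapping Harbor↔Larkspur (Harbor→Route 3 $113k, Larkspur→Route 4 $82k) loses 57.
Every other assignment is strictly worse.
Nimbus's own top route is Route 3 ($138k), but forcing Nimbus→Route 3 and reassigning the rest optimally gives only $387k — worse by 51.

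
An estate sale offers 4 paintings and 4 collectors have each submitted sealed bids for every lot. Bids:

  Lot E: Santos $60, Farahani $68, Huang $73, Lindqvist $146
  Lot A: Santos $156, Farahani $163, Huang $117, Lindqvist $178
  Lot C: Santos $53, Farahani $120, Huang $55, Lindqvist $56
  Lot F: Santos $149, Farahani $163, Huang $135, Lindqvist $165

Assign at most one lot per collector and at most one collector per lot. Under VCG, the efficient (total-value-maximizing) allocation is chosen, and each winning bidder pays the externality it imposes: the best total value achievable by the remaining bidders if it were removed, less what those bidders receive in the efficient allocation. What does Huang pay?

Efficient allocation: Santos→Lot A ($156), Farahani→Lot C ($120), Huang→Lot F ($135), Lindqvist→Lot E ($146); total welfare W = $557.
Huang receives Lot F at value $135, so the others get W − 135 = $422.
Without Huang: best allocation of the remaining 3 bidders over all 4 lots is Santos→Lot A ($156), Farahani→Lot F ($163), Lindqvist→Lot E ($146), total $465.
VCG payment = (others' best without Huang) − (others' welfare with Huang) = 465 − 422 = $43.

Huang pays $43.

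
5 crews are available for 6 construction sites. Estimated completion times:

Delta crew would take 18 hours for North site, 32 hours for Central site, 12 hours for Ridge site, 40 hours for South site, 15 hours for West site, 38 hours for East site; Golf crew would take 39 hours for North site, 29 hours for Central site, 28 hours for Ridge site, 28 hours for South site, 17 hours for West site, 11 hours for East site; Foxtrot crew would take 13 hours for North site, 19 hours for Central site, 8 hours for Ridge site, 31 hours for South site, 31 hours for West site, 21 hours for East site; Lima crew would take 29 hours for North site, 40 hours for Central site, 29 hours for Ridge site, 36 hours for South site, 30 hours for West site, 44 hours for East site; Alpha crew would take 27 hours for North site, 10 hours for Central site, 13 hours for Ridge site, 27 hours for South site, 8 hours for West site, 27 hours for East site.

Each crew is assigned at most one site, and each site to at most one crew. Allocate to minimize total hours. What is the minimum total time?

Optimal: Delta crew→West site (15 hours), Golf crew→East site (11 hours), Foxtrot crew→Ridge site (8 hours), Lima crew→North site (29 hours), Alpha crew→Central site (10 hours) — total 15+11+8+29+10 = 73 hours.
Column-greedy (each site in turn goes to its cheapest remaining crew) gives 93 hours, worse by 20.
Next-best assignment: Delta crew→Ridge site, Golf crew→East site, Foxtrot crew→North site, Lima crew→West site, Alpha crew→Central site = 76 hours.
Every other assignment is strictly worse.

Minimum total: 73 hours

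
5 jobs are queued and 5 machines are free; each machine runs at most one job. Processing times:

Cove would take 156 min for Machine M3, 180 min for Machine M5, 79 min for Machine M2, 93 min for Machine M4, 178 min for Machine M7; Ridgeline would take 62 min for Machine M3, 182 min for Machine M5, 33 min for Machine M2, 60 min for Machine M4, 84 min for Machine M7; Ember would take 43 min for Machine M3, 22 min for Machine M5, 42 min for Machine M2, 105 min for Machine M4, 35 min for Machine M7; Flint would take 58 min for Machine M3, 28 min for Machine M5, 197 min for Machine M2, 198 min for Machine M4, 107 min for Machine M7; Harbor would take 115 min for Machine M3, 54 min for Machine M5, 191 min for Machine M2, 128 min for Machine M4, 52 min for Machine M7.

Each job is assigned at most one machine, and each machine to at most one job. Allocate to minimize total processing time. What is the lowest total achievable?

Treat this as an assignment problem: match each job to one machine.
Optimal: Cove→Machine M4 (93 min), Ridgeline→Machine M2 (33 min), Ember→Machine M3 (43 min), Flint→Machine M5 (28 min), Harbor→Machine M7 (52 min) — total 93+33+43+28+52 = 249 min.
Row-greedy (each job in turn takes its cheapest remaining machine) gives 271 min, worse by 22.
Swapping Cove↔Ember (Cove→Machine M3 156 min, Ember→Machine M4 105 min) adds 125.

Minimum total: 249 min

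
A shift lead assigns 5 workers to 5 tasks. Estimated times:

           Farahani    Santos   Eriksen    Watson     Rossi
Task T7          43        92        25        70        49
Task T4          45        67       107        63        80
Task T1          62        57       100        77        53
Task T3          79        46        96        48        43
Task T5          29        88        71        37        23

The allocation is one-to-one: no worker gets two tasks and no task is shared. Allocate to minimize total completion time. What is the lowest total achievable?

Min total: 198 min

Optimal: Farahani→Task T4 (45 min), Santos→Task T1 (57 min), Eriksen→Task T7 (25 min), Watson→Task T3 (48 min), Rossi→Task T5 (23 min) — total 45+57+25+48+23 = 198 min.
Row-greedy (each worker in turn takes its cheapest remaining task) gives 216 min, worse by 18.
Every other assignment is strictly worse.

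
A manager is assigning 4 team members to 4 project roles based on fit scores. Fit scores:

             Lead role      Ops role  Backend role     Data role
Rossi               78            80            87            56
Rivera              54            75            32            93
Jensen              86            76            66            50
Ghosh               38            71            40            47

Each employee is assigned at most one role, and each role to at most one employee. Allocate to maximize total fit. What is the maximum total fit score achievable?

Optimal: Rossi→Backend role (87 pts), Rivera→Data role (93 pts), Jensen→Lead role (86 pts), Ghosh→Ops role (71 pts) — total 87+93+86+71 = 337 pts.
Column-greedy (each role in turn goes to its best remaining employee) gives 299 pts, worse by 38.
Swapping Rivera↔Ghosh (Rivera→Ops role 75 pts, Ghosh→Data role 47 pts) loses 42.

Max total: 337 pts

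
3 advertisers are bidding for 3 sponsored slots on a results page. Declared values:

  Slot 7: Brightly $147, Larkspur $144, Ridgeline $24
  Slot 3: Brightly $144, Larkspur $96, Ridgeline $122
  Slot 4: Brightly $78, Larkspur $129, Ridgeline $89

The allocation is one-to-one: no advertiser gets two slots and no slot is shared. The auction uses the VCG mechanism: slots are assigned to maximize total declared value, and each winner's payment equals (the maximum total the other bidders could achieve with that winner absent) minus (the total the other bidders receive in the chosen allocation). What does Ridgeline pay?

Ridgeline pays $12.

Efficient allocation: Brightly→Slot 7 ($147), Larkspur→Slot 4 ($129), Ridgeline→Slot 3 ($122); total welfare W = $398.
Ridgeline receives Slot 3 at value $122, so the others get W − 122 = $276.
Without Ridgeline: best allocation of the remaining 2 bidders over all 3 slots is Brightly→Slot 3 ($144), Larkspur→Slot 7 ($144), total $288.
VCG payment = (others' best without Ridgeline) − (others' welfare with Ridgeline) = 288 − 276 = $12.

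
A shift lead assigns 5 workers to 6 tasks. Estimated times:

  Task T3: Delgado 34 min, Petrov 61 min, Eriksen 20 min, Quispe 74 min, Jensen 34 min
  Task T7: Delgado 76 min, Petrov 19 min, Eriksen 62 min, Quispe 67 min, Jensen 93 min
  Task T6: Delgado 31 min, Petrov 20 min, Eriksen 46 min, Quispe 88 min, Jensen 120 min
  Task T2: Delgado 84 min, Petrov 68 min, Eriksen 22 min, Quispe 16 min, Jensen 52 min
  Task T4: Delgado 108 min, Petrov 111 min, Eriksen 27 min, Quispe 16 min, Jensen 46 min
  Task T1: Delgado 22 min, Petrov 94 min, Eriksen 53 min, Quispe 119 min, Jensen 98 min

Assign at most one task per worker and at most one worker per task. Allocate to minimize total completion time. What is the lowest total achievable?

Min total: 113 min

Optimal: Delgado→Task T1 (22 min), Petrov→Task T7 (19 min), Eriksen→Task T2 (22 min), Quispe→Task T4 (16 min), Jensen→Task T3 (34 min) — total 22+19+22+16+34 = 113 min.
Min-entry greedy (repeatedly take the single cheapest remaining cell) gives 123 min, worse by 10.
Next-best assignment: Delgado→Task T1, Petrov→Task T6, Eriksen→Task T2, Quispe→Task T4, Jensen→Task T3 = 114 min.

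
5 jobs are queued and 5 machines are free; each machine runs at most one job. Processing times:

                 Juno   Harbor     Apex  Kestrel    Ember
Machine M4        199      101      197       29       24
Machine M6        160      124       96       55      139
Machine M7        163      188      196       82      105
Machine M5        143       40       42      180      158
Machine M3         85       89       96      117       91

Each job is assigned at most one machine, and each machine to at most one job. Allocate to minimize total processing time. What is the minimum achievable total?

Minimum total: 327 min

Treat this as an assignment problem: match each job to one machine.
Optimal: Juno→Machine M3 (85 min), Harbor→Machine M5 (40 min), Apex→Machine M6 (96 min), Kestrel→Machine M7 (82 min), Ember→Machine M4 (24 min) — total 85+40+96+82+24 = 327 min.
Min-entry greedy (repeatedly take the single cheapest remaining cell) gives 400 min, worse by 73.
Next-best assignment: Juno→Machine M3, Harbor→Machine M5, Apex→Machine M6, Kestrel→Machine M4, Ember→Machine M7 = 355 min.
Swapping Juno↔Apex (Juno→Machine M6 160 min, Apex→Machine M3 96 min) adds 75.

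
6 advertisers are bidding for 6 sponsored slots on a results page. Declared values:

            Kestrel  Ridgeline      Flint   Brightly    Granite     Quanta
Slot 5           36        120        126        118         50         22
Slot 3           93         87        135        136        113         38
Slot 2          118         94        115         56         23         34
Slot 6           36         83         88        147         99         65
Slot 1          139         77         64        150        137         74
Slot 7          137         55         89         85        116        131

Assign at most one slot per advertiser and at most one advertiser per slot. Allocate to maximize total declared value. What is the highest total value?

This is a one-to-one assignment (maximum-weight bipartite matching).
Optimal: Kestrel→Slot 2 ($118), Ridgeline→Slot 5 ($120), Flint→Slot 3 ($135), Brightly→Slot 6 ($147), Granite→Slot 1 ($137), Quanta→Slot 7 ($131) — total 118+120+135+147+137+131 = $788.
Max-entry greedy (repeatedly take the single best remaining cell) gives $675, worse by 113.

Maximum total: $788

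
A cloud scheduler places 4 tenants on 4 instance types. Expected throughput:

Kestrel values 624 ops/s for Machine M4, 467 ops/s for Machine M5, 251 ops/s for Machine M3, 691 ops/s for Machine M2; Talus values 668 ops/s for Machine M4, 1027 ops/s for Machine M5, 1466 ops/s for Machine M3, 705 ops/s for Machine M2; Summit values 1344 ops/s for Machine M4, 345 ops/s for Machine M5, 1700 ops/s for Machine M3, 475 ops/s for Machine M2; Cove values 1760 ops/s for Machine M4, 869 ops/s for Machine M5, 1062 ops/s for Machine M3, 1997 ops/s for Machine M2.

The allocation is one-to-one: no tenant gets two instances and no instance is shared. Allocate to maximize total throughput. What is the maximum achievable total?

Treat this as an assignment problem: match each tenant to one instance.
Optimal: Kestrel→Machine M4 (624 ops/s), Talus→Machine M5 (1027 ops/s), Summit→Machine M3 (1700 ops/s), Cove→Machine M2 (1997 ops/s) — total 624+1027+1700+1997 = 5348 ops/s.
Column-greedy (each instance in turn goes to its best remaining tenant) gives 5178 ops/s, worse by 170.
Next-best assignment: Kestrel→Machine M5, Talus→Machine M3, Summit→Machine M4, Cove→Machine M2 = 5274 ops/s.
Swapping Kestrel↔Talus (Kestrel→Machine M5 467 ops/s, Talus→Machine M4 668 ops/s) loses 516.
Checked against all permutations: 5348 ops/s is optimal.

Max total: 5348 ops/s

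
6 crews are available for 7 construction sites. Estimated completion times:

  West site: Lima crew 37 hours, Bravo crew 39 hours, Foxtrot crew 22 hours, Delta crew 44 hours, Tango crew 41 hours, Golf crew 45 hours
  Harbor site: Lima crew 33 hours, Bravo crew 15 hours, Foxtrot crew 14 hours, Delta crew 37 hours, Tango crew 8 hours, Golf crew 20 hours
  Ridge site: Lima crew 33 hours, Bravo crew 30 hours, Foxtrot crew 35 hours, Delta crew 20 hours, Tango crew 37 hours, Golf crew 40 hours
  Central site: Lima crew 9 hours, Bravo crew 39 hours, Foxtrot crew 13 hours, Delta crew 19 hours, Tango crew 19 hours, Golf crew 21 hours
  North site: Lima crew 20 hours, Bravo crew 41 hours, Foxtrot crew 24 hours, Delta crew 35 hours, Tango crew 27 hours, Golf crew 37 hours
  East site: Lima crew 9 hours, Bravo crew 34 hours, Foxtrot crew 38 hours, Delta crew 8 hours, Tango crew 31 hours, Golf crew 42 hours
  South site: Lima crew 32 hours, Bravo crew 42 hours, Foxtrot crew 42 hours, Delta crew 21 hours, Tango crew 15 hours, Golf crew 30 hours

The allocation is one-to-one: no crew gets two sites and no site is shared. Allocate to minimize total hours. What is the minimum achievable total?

Min total: 101 hours

This is a one-to-one assignment (minimum-cost bipartite matching).
Optimal: Lima crew→North site (20 hours), Bravo crew→Harbor site (15 hours), Foxtrot crew→West site (22 hours), Delta crew→East site (8 hours), Tango crew→South site (15 hours), Golf crew→Central site (21 hours) — total 20+15+22+8+15+21 = 101 hours.
Min-entry greedy (repeatedly take the single cheapest remaining cell) gives 107 hours, worse by 6.
Swapping Bravo crew↔Tango crew (Bravo crew→South site 42 hours, Tango crew→Harbor site 8 hours) adds 20.
Checked against all permutations: 101 hours is optimal.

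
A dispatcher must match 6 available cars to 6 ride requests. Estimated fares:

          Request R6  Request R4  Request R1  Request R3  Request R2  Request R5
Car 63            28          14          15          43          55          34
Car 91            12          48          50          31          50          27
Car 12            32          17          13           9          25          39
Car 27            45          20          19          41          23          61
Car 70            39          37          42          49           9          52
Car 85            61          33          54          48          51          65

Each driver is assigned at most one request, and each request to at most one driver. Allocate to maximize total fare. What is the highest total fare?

Maximum total: $299

Optimal: Car 63→Request R2 ($55), Car 91→Request R4 ($48), Car 12→Request R6 ($32), Car 27→Request R5 ($61), Car 70→Request R3 ($49), Car 85→Request R1 ($54) — total 55+48+32+61+49+54 = $299.
Row-greedy (each driver in turn takes its best remaining request) gives $271, worse by 28.
Checked against all permutations: $299 is optimal.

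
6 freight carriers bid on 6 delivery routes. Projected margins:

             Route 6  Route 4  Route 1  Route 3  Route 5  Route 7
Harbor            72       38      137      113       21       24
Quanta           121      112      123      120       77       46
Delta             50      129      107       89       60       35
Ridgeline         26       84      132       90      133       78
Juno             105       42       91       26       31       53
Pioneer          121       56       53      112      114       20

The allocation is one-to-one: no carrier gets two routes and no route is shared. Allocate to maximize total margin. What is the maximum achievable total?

Optimal: Harbor→Route 1 ($137k), Quanta→Route 3 ($120k), Delta→Route 4 ($129k), Ridgeline→Route 5 ($133k), Juno→Route 7 ($53k), Pioneer→Route 6 ($121k) — total 137+120+129+133+53+121 = $693k.
Column-greedy (each route in turn goes to its best remaining carrier) gives $685k, worse by 8.
Next-best assignment: Harbor→Route 1, Quanta→Route 6, Delta→Route 4, Ridgeline→Route 5, Juno→Route 7, Pioneer→Route 3 = $685k.
Swapping Harbor↔Ridgeline (Harbor→Route 5 $21k, Ridgeline→Route 1 $132k) loses 117.
Every other assignment is strictly worse.

Max total: $693k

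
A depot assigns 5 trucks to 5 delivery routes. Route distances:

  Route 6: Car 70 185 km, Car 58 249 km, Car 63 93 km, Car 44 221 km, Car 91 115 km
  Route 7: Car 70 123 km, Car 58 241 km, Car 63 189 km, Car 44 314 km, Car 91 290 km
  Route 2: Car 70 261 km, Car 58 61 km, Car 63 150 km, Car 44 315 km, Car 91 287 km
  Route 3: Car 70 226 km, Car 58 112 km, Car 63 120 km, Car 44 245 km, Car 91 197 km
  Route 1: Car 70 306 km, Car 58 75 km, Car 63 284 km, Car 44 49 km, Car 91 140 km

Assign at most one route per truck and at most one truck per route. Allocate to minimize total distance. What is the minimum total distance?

Min total: 468 km

This is the linear assignment problem.
Optimal: Car 70→Route 7 (123 km), Car 58→Route 2 (61 km), Car 63→Route 3 (120 km), Car 44→Route 1 (49 km), Car 91→Route 6 (115 km) — total 123+61+120+49+115 = 468 km.
Row-greedy (each truck in turn takes its cheapest remaining route) gives 523 km, worse by 55.
Next-best assignment: Car 70→Route 7, Car 58→Route 2, Car 63→Route 6, Car 44→Route 1, Car 91→Route 3 = 523 km.
No other one-to-one assignment undercuts 468 km.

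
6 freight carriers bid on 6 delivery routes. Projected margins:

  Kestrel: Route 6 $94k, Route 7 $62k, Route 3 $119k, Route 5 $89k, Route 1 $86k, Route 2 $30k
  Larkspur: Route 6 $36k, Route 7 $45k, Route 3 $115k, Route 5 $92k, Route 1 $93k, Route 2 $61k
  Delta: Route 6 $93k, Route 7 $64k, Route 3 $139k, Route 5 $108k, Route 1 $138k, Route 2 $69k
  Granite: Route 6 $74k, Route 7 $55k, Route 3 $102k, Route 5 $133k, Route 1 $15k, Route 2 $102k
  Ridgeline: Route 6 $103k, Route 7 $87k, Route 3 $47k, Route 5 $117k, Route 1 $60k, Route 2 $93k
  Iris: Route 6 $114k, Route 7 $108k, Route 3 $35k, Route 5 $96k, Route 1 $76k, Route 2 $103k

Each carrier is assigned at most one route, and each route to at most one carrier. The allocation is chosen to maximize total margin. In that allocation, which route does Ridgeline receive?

Treat this as an assignment problem: match each carrier to one route.
Optimal: Kestrel→Route 6 ($94k), Larkspur→Route 3 ($115k), Delta→Route 1 ($138k), Granite→Route 5 ($133k), Ridgeline→Route 2 ($93k), Iris→Route 7 ($108k) — total 94+115+138+133+93+108 = $681k.
Row-greedy (each carrier in turn takes its best remaining route) gives $633k, worse by 48.
Next-best assignment: Kestrel→Route 6, Larkspur→Route 3, Delta→Route 1, Granite→Route 2, Ridgeline→Route 5, Iris→Route 7 = $674k.
Ridgeline's own top route is Route 5 ($117k), but forcing Ridgeline→Route 5 and reassigning the rest optimally gives only $674k — worse by 7.

Ridgeline receives Route 2.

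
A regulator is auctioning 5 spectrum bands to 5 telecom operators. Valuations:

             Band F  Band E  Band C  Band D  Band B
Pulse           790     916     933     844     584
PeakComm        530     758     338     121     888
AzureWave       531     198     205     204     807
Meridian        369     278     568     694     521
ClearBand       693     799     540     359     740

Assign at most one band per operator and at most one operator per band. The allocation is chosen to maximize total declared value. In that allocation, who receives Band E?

PeakComm receives Band E.

Optimal: Pulse→Band C ($933M), PeakComm→Band E ($758M), AzureWave→Band B ($807M), Meridian→Band D ($694M), ClearBand→Band F ($693M) — total 933+758+807+694+693 = $3885M.
Max-entry greedy (repeatedly take the single best remaining cell) gives $3845M, worse by 40.
Every other assignment is strictly worse.
PeakComm's own top band is Band B ($888M), but forcing PeakComm→Band B and reassigning the rest optimally gives only $3845M — worse by 40.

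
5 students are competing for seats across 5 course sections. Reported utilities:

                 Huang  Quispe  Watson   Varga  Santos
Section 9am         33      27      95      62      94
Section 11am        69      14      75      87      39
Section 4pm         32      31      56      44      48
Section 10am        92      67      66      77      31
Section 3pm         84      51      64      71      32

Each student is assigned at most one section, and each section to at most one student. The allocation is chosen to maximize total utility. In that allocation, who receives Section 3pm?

Huang receives Section 3pm.

This is a one-to-one assignment (maximum-weight bipartite matching).
Optimal: Huang→Section 3pm (84 points), Quispe→Section 10am (67 points), Watson→Section 4pm (56 points), Varga→Section 11am (87 points), Santos→Section 9am (94 points) — total 84+67+56+87+94 = 388 points.
Row-greedy (each student in turn takes its best remaining section) gives 373 points, worse by 15.
Every other assignment is strictly worse.
Huang's own top section is Section 10am (92 points), but forcing Huang→Section 10am and reassigning the rest optimally gives only 380 points — worse by 8.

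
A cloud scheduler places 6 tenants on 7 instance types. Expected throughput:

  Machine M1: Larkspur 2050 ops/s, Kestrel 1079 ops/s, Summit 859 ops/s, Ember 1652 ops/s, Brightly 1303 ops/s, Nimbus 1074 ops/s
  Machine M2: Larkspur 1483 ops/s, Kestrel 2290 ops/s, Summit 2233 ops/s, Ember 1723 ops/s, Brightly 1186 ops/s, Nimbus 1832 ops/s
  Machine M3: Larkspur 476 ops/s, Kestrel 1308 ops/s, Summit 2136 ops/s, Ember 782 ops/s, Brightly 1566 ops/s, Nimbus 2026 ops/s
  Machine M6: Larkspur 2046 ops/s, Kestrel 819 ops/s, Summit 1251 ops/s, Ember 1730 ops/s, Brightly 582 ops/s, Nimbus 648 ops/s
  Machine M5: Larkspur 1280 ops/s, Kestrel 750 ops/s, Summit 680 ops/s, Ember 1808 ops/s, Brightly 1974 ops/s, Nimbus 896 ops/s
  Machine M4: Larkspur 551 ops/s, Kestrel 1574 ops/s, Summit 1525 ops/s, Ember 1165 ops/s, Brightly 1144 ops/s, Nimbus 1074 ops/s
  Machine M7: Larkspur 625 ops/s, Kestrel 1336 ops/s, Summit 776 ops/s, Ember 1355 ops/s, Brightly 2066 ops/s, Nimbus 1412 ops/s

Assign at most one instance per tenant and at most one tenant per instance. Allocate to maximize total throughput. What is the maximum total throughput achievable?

Optimal: Larkspur→Machine M1 (2050 ops/s), Kestrel→Machine M2 (2290 ops/s), Summit→Machine M4 (1525 ops/s), Ember→Machine M5 (1808 ops/s), Brightly→Machine M7 (2066 ops/s), Nimbus→Machine M3 (2026 ops/s) — total 2050+2290+1525+1808+2066+2026 = 11765 ops/s.
Row-greedy (each tenant in turn takes its best remaining instance) gives 11424 ops/s, worse by 341.
Every other assignment is strictly worse.

Max total: 11765 ops/s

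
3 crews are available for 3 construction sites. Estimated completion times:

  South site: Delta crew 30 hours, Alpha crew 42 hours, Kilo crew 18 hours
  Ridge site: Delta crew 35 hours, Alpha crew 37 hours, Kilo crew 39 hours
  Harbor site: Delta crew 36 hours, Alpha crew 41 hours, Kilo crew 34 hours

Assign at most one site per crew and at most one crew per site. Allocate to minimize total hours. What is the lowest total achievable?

This is the linear assignment problem.
Optimal: Delta crew→Harbor site (36 hours), Alpha crew→Ridge site (37 hours), Kilo crew→South site (18 hours) — total 36+37+18 = 91 hours.
Row-greedy (each crew in turn takes its cheapest remaining site) gives 101 hours, worse by 10.
Swapping Alpha crew↔Delta crew (Alpha crew→Harbor site 41 hours, Delta crew→Ridge site 35 hours) adds 3.

Minimum total: 91 hours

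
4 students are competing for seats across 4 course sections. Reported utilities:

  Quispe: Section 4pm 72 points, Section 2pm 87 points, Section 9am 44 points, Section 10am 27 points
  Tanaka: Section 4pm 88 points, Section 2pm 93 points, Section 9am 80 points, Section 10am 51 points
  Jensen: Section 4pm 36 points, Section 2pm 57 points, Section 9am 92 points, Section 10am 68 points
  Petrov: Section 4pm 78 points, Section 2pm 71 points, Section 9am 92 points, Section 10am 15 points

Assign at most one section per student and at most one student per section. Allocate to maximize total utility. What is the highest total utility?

Max total: 335 points

This is the linear assignment problem.
Optimal: Quispe→Section 2pm (87 points), Tanaka→Section 4pm (88 points), Jensen→Section 10am (68 points), Petrov→Section 9am (92 points) — total 87+88+68+92 = 335 points.
Column-greedy (each section in turn goes to its best remaining student) gives 282 points, worse by 53.
Next-best assignment: Quispe→Section 4pm, Tanaka→Section 2pm, Jensen→Section 10am, Petrov→Section 9am = 325 points.
Swapping Tanaka↔Quispe (Tanaka→Section 2pm 93 points, Quispe→Section 4pm 72 points) loses 10.
No other one-to-one assignment exceeds 335 points.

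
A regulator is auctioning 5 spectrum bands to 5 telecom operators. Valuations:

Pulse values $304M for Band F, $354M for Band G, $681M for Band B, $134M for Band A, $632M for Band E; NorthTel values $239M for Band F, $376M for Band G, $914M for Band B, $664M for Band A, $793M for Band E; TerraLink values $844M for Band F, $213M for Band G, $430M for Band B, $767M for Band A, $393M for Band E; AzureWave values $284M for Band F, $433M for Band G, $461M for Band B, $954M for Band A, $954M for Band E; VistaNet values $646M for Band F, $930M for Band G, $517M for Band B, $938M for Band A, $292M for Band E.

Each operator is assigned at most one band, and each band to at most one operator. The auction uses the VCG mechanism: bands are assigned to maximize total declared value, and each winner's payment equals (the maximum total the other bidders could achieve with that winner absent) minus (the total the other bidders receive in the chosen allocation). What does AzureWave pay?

Efficient allocation: Pulse→Band E ($632M), NorthTel→Band B ($914M), TerraLink→Band F ($844M), AzureWave→Band A ($954M), VistaNet→Band G ($930M); total welfare W = $4274M.
AzureWave receives Band A at value $954M, so the others get W − 954 = $3320M.
Without AzureWave: best allocation of the remaining 4 bidders over all 5 bands is Pulse→Band E ($632M), NorthTel→Band B ($914M), TerraLink→Band F ($844M), VistaNet→Band A ($938M), total $3328M.
VCG payment = (others' best without AzureWave) − (others' welfare with AzureWave) = 3328 − 3320 = $8M.

AzureWave pays $8M.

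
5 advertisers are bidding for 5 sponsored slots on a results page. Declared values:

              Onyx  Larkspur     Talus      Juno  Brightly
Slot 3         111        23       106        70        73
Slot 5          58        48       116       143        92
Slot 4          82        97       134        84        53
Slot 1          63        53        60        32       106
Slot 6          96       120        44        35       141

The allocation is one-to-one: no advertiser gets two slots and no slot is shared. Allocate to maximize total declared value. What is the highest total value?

Maximum total: $614

This is a one-to-one assignment (maximum-weight bipartite matching).
Optimal: Onyx→Slot 3 ($111), Larkspur→Slot 6 ($120), Talus→Slot 4 ($134), Juno→Slot 5 ($143), Brightly→Slot 1 ($106) — total 111+120+134+143+106 = $614.
Max-entry greedy (repeatedly take the single best remaining cell) gives $582, worse by 32.
Next-best assignment: Onyx→Slot 3, Larkspur→Slot 1, Talus→Slot 4, Juno→Slot 5, Brightly→Slot 6 = $582.
Checked against all permutations: $614 is optimal.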